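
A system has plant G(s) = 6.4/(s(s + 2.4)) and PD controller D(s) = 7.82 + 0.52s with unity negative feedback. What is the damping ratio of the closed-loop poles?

ζ = 0.405

Forward path: (7.82 + 0.52s)·6.4/(s(s+2.4)). The closed-loop characteristic equation is s² + (2.4 + 6.4·0.52)s + 6.4·7.82 = 0.
That is s² + 5.728s + 50.05 = 0, so ω_n = 7.074 rad/s and ζ = 5.728/(2·7.074) = 0.4048.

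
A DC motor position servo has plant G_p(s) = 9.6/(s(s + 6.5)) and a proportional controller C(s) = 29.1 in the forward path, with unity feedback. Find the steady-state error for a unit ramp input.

The loop has one pole at the origin (type 1). Velocity error constant K_v = lim_{s→0} s·C(s)G_p(s) = 29.1·9.6/6.5 = 42.98.
Steady-state error to a unit ramp: e_ss = 1/K_v = 0.0233.

0.0233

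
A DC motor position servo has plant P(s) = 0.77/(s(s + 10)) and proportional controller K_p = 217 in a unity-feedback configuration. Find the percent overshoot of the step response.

Closed-loop characteristic equation: s² + 10s + 167.1 = 0, so ω_n = 12.93 rad/s and ζ = 10/(2·12.93) = 0.3868.
%OS = 100·exp(−πζ/√(1−ζ²)) = 100·exp(−π·0.3868/√0.8504) = 26.8%.

26.8%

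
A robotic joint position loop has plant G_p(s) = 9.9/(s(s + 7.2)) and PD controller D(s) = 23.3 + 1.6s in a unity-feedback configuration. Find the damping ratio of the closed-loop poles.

ζ = 0.759

Forward path: (23.3 + 1.6s)·9.9/(s(s+7.2)). The closed-loop characteristic equation is s² + (7.2 + 9.9·1.6)s + 9.9·23.3 = 0.
That is s² + 23.04s + 230.7 = 0, so ω_n = 15.19 rad/s and ζ = 23.04/(2·15.19) = 0.7585.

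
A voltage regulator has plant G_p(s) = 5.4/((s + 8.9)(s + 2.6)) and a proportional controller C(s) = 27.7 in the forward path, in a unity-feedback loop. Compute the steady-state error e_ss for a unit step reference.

0.134

The loop is type 0. Static position error constant K_pos = C(0)·G_p(0) = 27.7·0.2334 = 6.464.
Steady-state error to a unit step: e_ss = 1/(1+K_pos) = 1/7.464 = 0.134.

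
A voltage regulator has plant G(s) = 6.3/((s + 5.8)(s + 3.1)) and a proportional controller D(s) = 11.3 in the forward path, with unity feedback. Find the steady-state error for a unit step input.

0.202

The loop is type 0. Static position error constant K_pos = D(0)·G(0) = 11.3·0.3504 = 3.959.
Steady-state error to a unit step: e_ss = 1/(1+K_pos) = 1/4.959 = 0.202.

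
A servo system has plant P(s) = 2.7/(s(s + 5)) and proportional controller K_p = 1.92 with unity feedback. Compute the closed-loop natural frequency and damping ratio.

The closed-loop denominator is s(s+5) + 1.92·2.7 = s² + 5s + 5.184.
Matching s² + 2ζω_n s + ω_n²: ω_n = √5.184 = 2.277 rad/s and 2ζω_n = 5, so ζ = 5/(2·2.277) = 1.1.

ω_n = 2.28 rad/s, ζ = 1.1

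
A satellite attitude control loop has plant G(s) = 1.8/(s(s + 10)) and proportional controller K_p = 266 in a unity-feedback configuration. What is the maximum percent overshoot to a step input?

Closed-loop characteristic equation: s² + 10s + 478.8 = 0, so ω_n = 21.88 rad/s and ζ = 10/(2·21.88) = 0.2285.
%OS = 100·exp(−πζ/√(1−ζ²)) = 100·exp(−π·0.2285/√0.9478) = 47.8%.

47.8%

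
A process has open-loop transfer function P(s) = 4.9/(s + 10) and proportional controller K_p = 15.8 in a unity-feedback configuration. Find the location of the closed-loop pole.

s = -87.42

Closed-loop transfer function: T(s) = K_p·P(s)/(1 + K_p·P(s)) = 77.42/(s + 10 + 77.42) = 77.42/(s + 87.42).
The closed-loop pole is at s = −87.42.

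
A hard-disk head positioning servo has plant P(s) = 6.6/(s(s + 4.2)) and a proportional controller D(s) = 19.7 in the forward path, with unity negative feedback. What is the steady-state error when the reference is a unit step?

0

The open loop D(s)P(s) has a pole at the origin (type 1), so the static position error constant is infinite and e_ss = 1/(1+∞) = 0.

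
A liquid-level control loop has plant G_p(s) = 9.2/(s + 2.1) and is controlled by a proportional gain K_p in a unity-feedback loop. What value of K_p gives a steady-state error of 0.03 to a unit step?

K_p = 7.38

For a type-0 loop with proportional control, e_ss = 1/(1 + K_p·G_p(0)).
G_p(0) = 4.381. Require 1/(1 + K_p·4.381) = 0.03, so 1 + 4.381·K_p = 33.33.
K_p = (33.33 − 1)/4.381 = 7.38.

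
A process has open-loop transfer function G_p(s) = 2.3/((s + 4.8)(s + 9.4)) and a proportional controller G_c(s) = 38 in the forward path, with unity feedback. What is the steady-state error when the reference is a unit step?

0.34

The loop is type 0. Static position error constant K_pos = G_c(0)·G_p(0) = 38·0.05098 = 1.937.
Steady-state error to a unit step: e_ss = 1/(1+K_pos) = 1/2.937 = 0.34.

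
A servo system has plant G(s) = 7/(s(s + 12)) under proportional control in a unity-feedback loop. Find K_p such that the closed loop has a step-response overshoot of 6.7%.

K_p = 12.1

From %OS = 100·exp(−πζ/√(1−ζ²)) = 6.7%, ζ = −ln(0.067)/√(π²+ln²(0.067)) = 0.6522.
Characteristic equation s² + 12s + 7K_p = 0 gives ζ = 12/(2√(7K_p)).
Setting ζ = 0.6522: √(7K_p) = 12/(2·0.6522) = 9.199, so K_p = 84.63/7 = 12.1.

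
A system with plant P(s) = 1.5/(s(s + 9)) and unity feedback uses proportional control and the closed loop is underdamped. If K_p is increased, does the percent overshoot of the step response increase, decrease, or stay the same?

Characteristic equation s² + 9s + K_p·1.5 = 0: raising K_p raises ω_n while 2ζω_n = 9 is fixed, so ζ falls and overshoot grows.

increase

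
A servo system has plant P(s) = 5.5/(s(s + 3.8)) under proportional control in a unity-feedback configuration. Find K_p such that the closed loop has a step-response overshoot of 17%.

K_p = 2.72

From %OS = 100·exp(−πζ/√(1−ζ²)) = 17%, ζ = −ln(0.17)/√(π²+ln²(0.17)) = 0.4913.
Characteristic equation s² + 3.8s + 5.5K_p = 0 gives ζ = 3.8/(2√(5.5K_p)).
Setting ζ = 0.4913: √(5.5K_p) = 3.8/(2·0.4913) = 3.867, so K_p = 14.96/5.5 = 2.72.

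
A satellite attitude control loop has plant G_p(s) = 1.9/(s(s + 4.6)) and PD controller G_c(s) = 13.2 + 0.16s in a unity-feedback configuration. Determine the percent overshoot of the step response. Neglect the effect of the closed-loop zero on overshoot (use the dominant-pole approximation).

17.1%

Forward path: (13.2 + 0.16s)·1.9/(s(s+4.6)). The closed-loop characteristic equation is s² + (4.6 + 1.9·0.16)s + 1.9·13.2 = 0.
That is s² + 4.904s + 25.08 = 0, so ω_n = 5.008 rad/s and ζ = 4.904/(2·5.008) = 0.4896.
%OS = 100·exp(−πζ/√(1−ζ²)) = 17.1%.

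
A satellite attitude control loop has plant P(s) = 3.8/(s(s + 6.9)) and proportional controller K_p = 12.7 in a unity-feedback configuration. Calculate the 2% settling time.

T_s ≈ 1.16 s

The closed-loop denominator s² + 6.9s + 48.26 gives ω_n = √48.26 = 6.947 and ζ = 6.9/(2ω_n) = 0.4966.
2% settling time T_s ≈ 4/(ζω_n) = 4/3.45 = 1.16 s.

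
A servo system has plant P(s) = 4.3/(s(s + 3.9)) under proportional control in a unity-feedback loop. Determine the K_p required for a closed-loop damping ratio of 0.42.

K_p = 5.01

Closed-loop characteristic equation: s² + 3.9s + K_p·4.3 = 0.
So ω_n = √(4.3K_p) and 2ζω_n = 3.9, giving ζ = 3.9/(2√(4.3K_p)).
Setting ζ = 0.42: √(4.3K_p) = 3.9/(2·0.42) = 4.643, so K_p = 21.56/4.3 = 5.01.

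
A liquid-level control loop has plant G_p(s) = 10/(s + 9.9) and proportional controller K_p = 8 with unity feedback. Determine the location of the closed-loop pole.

s = -89.9

Closed-loop transfer function: T(s) = K_p·G_p(s)/(1 + K_p·G_p(s)) = 80/(s + 9.9 + 80) = 80/(s + 89.9).
The closed-loop pole is at s = −89.9.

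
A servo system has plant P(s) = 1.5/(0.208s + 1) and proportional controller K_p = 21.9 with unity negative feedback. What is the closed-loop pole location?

Closed loop: T(s) = K_p·P/(1+K_p·P) = 32.85/(0.208s + 1 + 32.85), with pole at s = −(1 + 32.85)/0.208 = −162.7.

s = -162.7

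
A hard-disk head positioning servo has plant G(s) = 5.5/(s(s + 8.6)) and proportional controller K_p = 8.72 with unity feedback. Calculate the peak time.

T_p = 0.579 s

Closed-loop characteristic equation: s² + 8.6s + 47.96 = 0, so ω_n = 6.925 rad/s and ζ = 8.6/(2·6.925) = 0.6209.
Damped frequency ω_d = ω_n√(1−ζ²) = 5.429 rad/s, so peak time T_p = π/ω_d = 0.579 s.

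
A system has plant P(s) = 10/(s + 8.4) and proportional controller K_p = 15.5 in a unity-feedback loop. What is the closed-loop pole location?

Closed-loop transfer function: T(s) = K_p·P(s)/(1 + K_p·P(s)) = 155/(s + 8.4 + 155) = 155/(s + 163.4).
The closed-loop pole is at s = −163.4.

s = -163.4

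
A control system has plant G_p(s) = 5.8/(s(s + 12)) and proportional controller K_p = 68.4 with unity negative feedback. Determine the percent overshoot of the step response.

Closed-loop characteristic equation: s² + 12s + 396.7 = 0, so ω_n = 19.92 rad/s and ζ = 12/(2·19.92) = 0.3012.
%OS = 100·exp(−πζ/√(1−ζ²)) = 100·exp(−π·0.3012/√0.9093) = 37.1%.

37.1%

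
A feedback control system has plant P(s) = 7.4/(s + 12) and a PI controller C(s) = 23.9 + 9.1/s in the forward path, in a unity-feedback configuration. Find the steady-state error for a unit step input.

The open loop C(s)P(s) has a pole at the origin (type 1), so the static position error constant is infinite and e_ss = 1/(1+∞) = 0.

0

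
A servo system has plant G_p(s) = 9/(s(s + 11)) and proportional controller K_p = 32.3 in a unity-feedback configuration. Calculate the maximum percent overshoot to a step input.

The closed-loop denominator s² + 11s + 290.7 gives ω_n = √290.7 = 17.05 and ζ = 11/(2ω_n) = 0.3226.
%OS = 100·exp(−πζ/√(1−ζ²)) = 100·exp(−π·0.3226/√0.8959) = 34.3%.

34.3%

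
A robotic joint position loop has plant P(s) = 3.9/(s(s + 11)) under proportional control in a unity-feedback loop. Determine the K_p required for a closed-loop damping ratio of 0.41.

Closed-loop characteristic equation: s² + 11s + K_p·3.9 = 0.
So ω_n = √(3.9K_p) and 2ζω_n = 11, giving ζ = 11/(2√(3.9K_p)).
Setting ζ = 0.41: √(3.9K_p) = 11/(2·0.41) = 13.41, so K_p = 180/3.9 = 46.1.

K_p = 46.1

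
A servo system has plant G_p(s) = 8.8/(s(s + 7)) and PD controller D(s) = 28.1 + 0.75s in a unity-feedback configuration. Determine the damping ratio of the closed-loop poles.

Forward path: (28.1 + 0.75s)·8.8/(s(s+7)). The closed-loop characteristic equation is s² + (7 + 8.8·0.75)s + 8.8·28.1 = 0.
That is s² + 13.6s + 247.3 = 0, so ω_n = 15.73 rad/s and ζ = 13.6/(2·15.73) = 0.4324.

ζ = 0.432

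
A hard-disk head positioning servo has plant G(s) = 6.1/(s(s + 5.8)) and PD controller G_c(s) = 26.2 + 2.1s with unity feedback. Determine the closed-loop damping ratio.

ζ = 0.736

Forward path: (26.2 + 2.1s)·6.1/(s(s+5.8)). The closed-loop characteristic equation is s² + (5.8 + 6.1·2.1)s + 6.1·26.2 = 0.
That is s² + 18.61s + 159.8 = 0, so ω_n = 12.64 rad/s and ζ = 18.61/(2·12.64) = 0.736.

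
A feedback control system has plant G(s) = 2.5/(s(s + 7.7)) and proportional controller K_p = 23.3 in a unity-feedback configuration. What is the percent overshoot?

16%

From 1 + K_pG(s) = 0: s² + 7.7s + 58.25 = 0 ⇒ ω_n = 7.632, ζ = 0.5044.
%OS = 100·exp(−πζ/√(1−ζ²)) = 100·exp(−π·0.5044/√0.7455) = 16%.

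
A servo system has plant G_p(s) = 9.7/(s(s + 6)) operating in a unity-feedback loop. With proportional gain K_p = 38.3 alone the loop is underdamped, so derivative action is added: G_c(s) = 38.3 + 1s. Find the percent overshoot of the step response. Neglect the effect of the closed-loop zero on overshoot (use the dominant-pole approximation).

24.6%

Forward path: (38.3 + 1s)·9.7/(s(s+6)). The closed-loop characteristic equation is s² + (6 + 9.7·1)s + 9.7·38.3 = 0.
That is s² + 15.7s + 371.5 = 0, so ω_n = 19.27 rad/s and ζ = 15.7/(2·19.27) = 0.4073.
%OS = 100·exp(−πζ/√(1−ζ²)) = 24.6%.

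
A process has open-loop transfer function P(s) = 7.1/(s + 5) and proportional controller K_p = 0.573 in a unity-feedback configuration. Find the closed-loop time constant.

τ = 0.11 s

Closed-loop transfer function: T(s) = K_p·P(s)/(1 + K_p·P(s)) = 4.068/(s + 5 + 4.068) = 4.068/(s + 9.068).
Time constant τ = 1/9.068 = 0.11 s.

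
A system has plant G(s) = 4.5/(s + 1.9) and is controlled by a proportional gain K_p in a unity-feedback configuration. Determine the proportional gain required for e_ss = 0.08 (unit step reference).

K_p = 4.86

For a type-0 loop with proportional control, e_ss = 1/(1 + K_p·G(0)).
G(0) = 2.368. Require 1/(1 + K_p·2.368) = 0.08, so 1 + 2.368·K_p = 12.5.
K_p = (12.5 − 1)/2.368 = 4.86.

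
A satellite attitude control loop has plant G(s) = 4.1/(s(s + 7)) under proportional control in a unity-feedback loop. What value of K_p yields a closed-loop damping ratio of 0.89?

K_p = 3.77

Closed-loop characteristic equation: s² + 7s + K_p·4.1 = 0.
So ω_n = √(4.1K_p) and 2ζω_n = 7, giving ζ = 7/(2√(4.1K_p)).
Setting ζ = 0.89: √(4.1K_p) = 7/(2·0.89) = 3.933, so K_p = 15.47/4.1 = 3.77.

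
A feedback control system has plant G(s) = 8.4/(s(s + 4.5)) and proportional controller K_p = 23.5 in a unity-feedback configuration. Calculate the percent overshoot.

60.1%

From 1 + K_pG(s) = 0: s² + 4.5s + 197.4 = 0 ⇒ ω_n = 14.05, ζ = 0.1601.
%OS = 100·exp(−πζ/√(1−ζ²)) = 100·exp(−π·0.1601/√0.9744) = 60.1%.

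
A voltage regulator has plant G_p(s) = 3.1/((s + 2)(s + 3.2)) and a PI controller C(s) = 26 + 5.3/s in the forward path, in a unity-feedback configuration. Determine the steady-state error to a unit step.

0

The open loop C(s)G_p(s) has a pole at the origin (type 1), so the static position error constant is infinite and e_ss = 1/(1+∞) = 0.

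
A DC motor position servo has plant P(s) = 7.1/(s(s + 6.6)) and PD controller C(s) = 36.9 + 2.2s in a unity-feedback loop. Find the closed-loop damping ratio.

Forward path: (36.9 + 2.2s)·7.1/(s(s+6.6)). The closed-loop characteristic equation is s² + (6.6 + 7.1·2.2)s + 7.1·36.9 = 0.
That is s² + 22.22s + 262 = 0, so ω_n = 16.19 rad/s and ζ = 22.22/(2·16.19) = 0.6864.

ζ = 0.686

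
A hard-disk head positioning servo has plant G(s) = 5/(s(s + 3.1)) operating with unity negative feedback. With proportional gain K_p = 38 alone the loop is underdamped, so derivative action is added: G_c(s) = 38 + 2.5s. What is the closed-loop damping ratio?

ζ = 0.566

Forward path: (38 + 2.5s)·5/(s(s+3.1)). The closed-loop characteristic equation is s² + (3.1 + 5·2.5)s + 5·38 = 0.
That is s² + 15.6s + 190 = 0, so ω_n = 13.78 rad/s and ζ = 15.6/(2·13.78) = 0.5659.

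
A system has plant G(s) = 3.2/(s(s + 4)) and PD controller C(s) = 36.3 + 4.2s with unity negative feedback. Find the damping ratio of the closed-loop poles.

ζ = 0.809

Forward path: (36.3 + 4.2s)·3.2/(s(s+4)). The closed-loop characteristic equation is s² + (4 + 3.2·4.2)s + 3.2·36.3 = 0.
That is s² + 17.44s + 116.2 = 0, so ω_n = 10.78 rad/s and ζ = 17.44/(2·10.78) = 0.8091.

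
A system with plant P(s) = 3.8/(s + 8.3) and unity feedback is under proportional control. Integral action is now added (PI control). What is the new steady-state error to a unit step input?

The integrator makes K_pos = lim_{s→0} C(s)G(s) infinite, so e_ss = 1/(1+K_pos) = 0.

0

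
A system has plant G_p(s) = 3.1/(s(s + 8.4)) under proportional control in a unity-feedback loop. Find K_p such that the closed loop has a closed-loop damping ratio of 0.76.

K_p = 9.85

Closed-loop characteristic equation: s² + 8.4s + K_p·3.1 = 0.
So ω_n = √(3.1K_p) and 2ζω_n = 8.4, giving ζ = 8.4/(2√(3.1K_p)).
Setting ζ = 0.76: √(3.1K_p) = 8.4/(2·0.76) = 5.526, so K_p = 30.54/3.1 = 9.85.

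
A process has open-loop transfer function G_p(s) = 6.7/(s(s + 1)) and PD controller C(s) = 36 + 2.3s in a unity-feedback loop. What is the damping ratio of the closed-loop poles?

Forward path: (36 + 2.3s)·6.7/(s(s+1)). The closed-loop characteristic equation is s² + (1 + 6.7·2.3)s + 6.7·36 = 0.
That is s² + 16.41s + 241.2 = 0, so ω_n = 15.53 rad/s and ζ = 16.41/(2·15.53) = 0.5283.

ζ = 0.528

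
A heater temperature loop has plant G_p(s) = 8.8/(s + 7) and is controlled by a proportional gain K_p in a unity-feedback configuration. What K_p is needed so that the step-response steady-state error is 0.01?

For a type-0 loop with proportional control, e_ss = 1/(1 + K_p·G_p(0)).
G_p(0) = 1.257. Require 1/(1 + K_p·1.257) = 0.01, so 1 + 1.257·K_p = 100.
K_p = (100 − 1)/1.257 = 78.7.

K_p = 78.7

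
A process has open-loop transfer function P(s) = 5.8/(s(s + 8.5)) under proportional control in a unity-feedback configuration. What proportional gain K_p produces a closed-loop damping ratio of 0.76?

K_p = 5.39

Closed-loop characteristic equation: s² + 8.5s + K_p·5.8 = 0.
So ω_n = √(5.8K_p) and 2ζω_n = 8.5, giving ζ = 8.5/(2√(5.8K_p)).
Setting ζ = 0.76: √(5.8K_p) = 8.5/(2·0.76) = 5.592, so K_p = 31.27/5.8 = 5.39.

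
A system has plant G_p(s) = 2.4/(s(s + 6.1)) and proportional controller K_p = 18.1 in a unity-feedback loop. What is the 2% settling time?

The closed-loop denominator s² + 6.1s + 43.44 gives ω_n = √43.44 = 6.591 and ζ = 6.1/(2ω_n) = 0.4628.
2% settling time T_s ≈ 4/(ζω_n) = 4/3.05 = 1.31 s.

T_s ≈ 1.31 s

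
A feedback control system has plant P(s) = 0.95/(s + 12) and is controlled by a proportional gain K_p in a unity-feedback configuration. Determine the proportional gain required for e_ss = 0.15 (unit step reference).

The loop is type 0, so e_ss(step) = 1/(1 + K_pos) with K_pos = K_p·P(0).
P(0) = 0.07917. Require 1/(1 + K_p·0.07917) = 0.15, so 1 + 0.07917·K_p = 6.667.
K_p = (6.667 − 1)/0.07917 = 71.6.

K_p = 71.6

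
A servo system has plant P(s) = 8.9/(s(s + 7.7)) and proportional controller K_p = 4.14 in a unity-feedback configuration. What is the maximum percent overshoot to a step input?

7.6%

The closed-loop denominator s² + 7.7s + 36.85 gives ω_n = √36.85 = 6.07 and ζ = 7.7/(2ω_n) = 0.6343.
%OS = 100·exp(−πζ/√(1−ζ²)) = 100·exp(−π·0.6343/√0.5977) = 7.6%.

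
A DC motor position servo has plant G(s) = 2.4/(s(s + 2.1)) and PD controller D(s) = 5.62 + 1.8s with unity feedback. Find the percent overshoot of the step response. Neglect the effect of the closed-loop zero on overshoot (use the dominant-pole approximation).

0.351%

Forward path: (5.62 + 1.8s)·2.4/(s(s+2.1)). The closed-loop characteristic equation is s² + (2.1 + 2.4·1.8)s + 2.4·5.62 = 0.
That is s² + 6.42s + 13.49 = 0, so ω_n = 3.673 rad/s and ζ = 6.42/(2·3.673) = 0.874.
%OS = 100·exp(−πζ/√(1−ζ²)) = 0.351%.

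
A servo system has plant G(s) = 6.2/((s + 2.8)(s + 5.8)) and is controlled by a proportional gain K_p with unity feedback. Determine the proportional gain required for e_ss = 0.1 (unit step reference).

K_p = 23.6

The loop is type 0, so e_ss(step) = 1/(1 + K_pos) with K_pos = K_p·G(0).
G(0) = 0.3818. Require 1/(1 + K_p·0.3818) = 0.1, so 1 + 0.3818·K_p = 10.
K_p = (10 − 1)/0.3818 = 23.6.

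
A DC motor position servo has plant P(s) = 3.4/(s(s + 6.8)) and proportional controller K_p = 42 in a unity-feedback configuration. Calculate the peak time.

From 1 + K_pP(s) = 0: s² + 6.8s + 142.8 = 0 ⇒ ω_n = 11.95, ζ = 0.2845.
Damped frequency ω_d = ω_n√(1−ζ²) = 11.46 rad/s, so peak time T_p = π/ω_d = 0.274 s.

T_p = 0.274 s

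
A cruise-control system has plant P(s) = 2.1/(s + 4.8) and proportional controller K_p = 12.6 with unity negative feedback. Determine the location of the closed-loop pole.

Closed-loop transfer function: T(s) = K_p·P(s)/(1 + K_p·P(s)) = 26.46/(s + 4.8 + 26.46) = 26.46/(s + 31.26).
The closed-loop pole is at s = −31.26.

s = -31.26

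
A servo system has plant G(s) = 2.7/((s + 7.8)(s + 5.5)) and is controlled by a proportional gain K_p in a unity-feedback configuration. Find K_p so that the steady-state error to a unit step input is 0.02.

Steady-state error for a unit step on this type-0 loop is 1/(1 + K_p·G(0)).
G(0) = 0.06294. Require 1/(1 + K_p·0.06294) = 0.02, so 1 + 0.06294·K_p = 50.
K_p = (50 − 1)/0.06294 = 779.

K_p = 779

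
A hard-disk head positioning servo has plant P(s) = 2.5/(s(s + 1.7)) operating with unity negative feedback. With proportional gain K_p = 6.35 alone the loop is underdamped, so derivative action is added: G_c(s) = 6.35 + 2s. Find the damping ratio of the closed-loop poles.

ζ = 0.841

Forward path: (6.35 + 2s)·2.5/(s(s+1.7)). The closed-loop characteristic equation is s² + (1.7 + 2.5·2)s + 2.5·6.35 = 0.
That is s² + 6.7s + 15.88 = 0, so ω_n = 3.984 rad/s and ζ = 6.7/(2·3.984) = 0.8408.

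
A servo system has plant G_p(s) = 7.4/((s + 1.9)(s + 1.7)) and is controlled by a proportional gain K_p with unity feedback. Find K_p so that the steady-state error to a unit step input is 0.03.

K_p = 14.1

Steady-state error for a unit step on this type-0 loop is 1/(1 + K_p·G_p(0)).
G_p(0) = 2.291. Require 1/(1 + K_p·2.291) = 0.03, so 1 + 2.291·K_p = 33.33.
K_p = (33.33 − 1)/2.291 = 14.1.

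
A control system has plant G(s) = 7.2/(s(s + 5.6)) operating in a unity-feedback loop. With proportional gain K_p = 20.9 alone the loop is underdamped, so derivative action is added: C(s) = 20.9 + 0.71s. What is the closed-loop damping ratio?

ζ = 0.437

Forward path: (20.9 + 0.71s)·7.2/(s(s+5.6)). The closed-loop characteristic equation is s² + (5.6 + 7.2·0.71)s + 7.2·20.9 = 0.
That is s² + 10.71s + 150.5 = 0, so ω_n = 12.27 rad/s and ζ = 10.71/(2·12.27) = 0.4366.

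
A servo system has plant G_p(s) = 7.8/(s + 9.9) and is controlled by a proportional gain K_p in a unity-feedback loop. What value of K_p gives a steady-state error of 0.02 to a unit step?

K_p = 62.2

The loop is type 0, so e_ss(step) = 1/(1 + K_pos) with K_pos = K_p·G_p(0).
G_p(0) = 0.7879. Require 1/(1 + K_p·0.7879) = 0.02, so 1 + 0.7879·K_p = 50.
K_p = (50 − 1)/0.7879 = 62.2.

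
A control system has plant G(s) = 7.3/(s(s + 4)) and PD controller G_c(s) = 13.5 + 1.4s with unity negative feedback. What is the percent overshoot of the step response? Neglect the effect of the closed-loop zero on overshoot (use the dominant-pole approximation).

3.98%

Forward path: (13.5 + 1.4s)·7.3/(s(s+4)). The closed-loop characteristic equation is s² + (4 + 7.3·1.4)s + 7.3·13.5 = 0.
That is s² + 14.22s + 98.55 = 0, so ω_n = 9.927 rad/s and ζ = 14.22/(2·9.927) = 0.7162.
%OS = 100·exp(−πζ/√(1−ζ²)) = 3.98%.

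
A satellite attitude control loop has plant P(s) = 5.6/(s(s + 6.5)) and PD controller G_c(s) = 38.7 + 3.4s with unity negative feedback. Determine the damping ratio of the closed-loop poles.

Forward path: (38.7 + 3.4s)·5.6/(s(s+6.5)). The closed-loop characteristic equation is s² + (6.5 + 5.6·3.4)s + 5.6·38.7 = 0.
That is s² + 25.54s + 216.7 = 0, so ω_n = 14.72 rad/s and ζ = 25.54/(2·14.72) = 0.8674.

ζ = 0.867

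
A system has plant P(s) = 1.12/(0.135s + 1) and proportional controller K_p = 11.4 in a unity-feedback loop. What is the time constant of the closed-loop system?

τ = 0.00981 s

Closed loop: T(s) = K_p·P/(1+K_p·P) = 12.77/(0.135s + 1 + 12.77), with pole at s = −(1 + 12.77)/0.135 = −102.
Closed-loop time constant τ = 1/102 = 0.00981 s.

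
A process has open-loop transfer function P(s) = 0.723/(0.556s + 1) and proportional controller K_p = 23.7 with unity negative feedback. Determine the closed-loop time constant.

Closed loop: T(s) = K_p·P/(1+K_p·P) = 17.14/(0.556s + 1 + 17.14), with pole at s = −(1 + 17.14)/0.556 = −32.62.
Closed-loop time constant τ = 1/32.62 = 0.0307 s.

τ = 0.0307 s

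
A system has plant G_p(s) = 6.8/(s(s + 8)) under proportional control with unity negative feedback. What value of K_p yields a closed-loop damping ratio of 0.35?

K_p = 19.2

Closed-loop characteristic equation: s² + 8s + K_p·6.8 = 0.
So ω_n = √(6.8K_p) and 2ζω_n = 8, giving ζ = 8/(2√(6.8K_p)).
Setting ζ = 0.35: √(6.8K_p) = 8/(2·0.35) = 11.43, so K_p = 130.6/6.8 = 19.2.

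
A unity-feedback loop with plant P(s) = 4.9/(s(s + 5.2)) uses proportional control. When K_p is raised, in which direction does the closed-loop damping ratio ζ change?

decrease

ζ = 5.2/(2√(4.9K_p)); increasing K_p raises the denominator, so ζ falls.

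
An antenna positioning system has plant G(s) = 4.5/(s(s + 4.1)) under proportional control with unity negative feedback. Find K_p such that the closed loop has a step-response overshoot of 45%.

From %OS = 100·exp(−πζ/√(1−ζ²)) = 45%, ζ = −ln(0.45)/√(π²+ln²(0.45)) = 0.2463.
Characteristic equation s² + 4.1s + 4.5K_p = 0 gives ζ = 4.1/(2√(4.5K_p)).
Setting ζ = 0.2463: √(4.5K_p) = 4.1/(2·0.2463) = 8.322, so K_p = 69.25/4.5 = 15.4.

K_p = 15.4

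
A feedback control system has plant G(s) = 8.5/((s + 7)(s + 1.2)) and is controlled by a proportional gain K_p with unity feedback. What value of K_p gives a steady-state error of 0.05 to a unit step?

For a type-0 loop with proportional control, e_ss = 1/(1 + K_p·G(0)).
G(0) = 1.012. Require 1/(1 + K_p·1.012) = 0.05, so 1 + 1.012·K_p = 20.
K_p = (20 − 1)/1.012 = 18.8.

K_p = 18.8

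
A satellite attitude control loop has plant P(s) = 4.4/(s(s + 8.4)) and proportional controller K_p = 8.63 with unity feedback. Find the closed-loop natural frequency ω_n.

ω_n = 6.16 rad/s

1 + K_p·P(s) = 0 gives s² + 8.4s + 37.97 = 0.
So ω_n² = 37.97 ⇒ ω_n = 6.162 rad/s, and ζ = 8.4/(2ω_n) = 0.682.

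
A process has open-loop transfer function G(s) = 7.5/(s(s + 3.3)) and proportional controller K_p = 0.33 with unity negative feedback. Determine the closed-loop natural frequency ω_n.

The closed-loop denominator is s(s+3.3) + 0.33·7.5 = s² + 3.3s + 2.475.
So ω_n² = 2.475 ⇒ ω_n = 1.573 rad/s, and ζ = 3.3/(2ω_n) = 1.05.

ω_n = 1.57 rad/s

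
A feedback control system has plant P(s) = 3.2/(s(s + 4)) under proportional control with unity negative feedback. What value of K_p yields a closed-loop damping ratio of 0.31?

Closed-loop characteristic equation: s² + 4s + K_p·3.2 = 0.
So ω_n = √(3.2K_p) and 2ζω_n = 4, giving ζ = 4/(2√(3.2K_p)).
Setting ζ = 0.31: √(3.2K_p) = 4/(2·0.31) = 6.452, so K_p = 41.62/3.2 = 13.

K_p = 13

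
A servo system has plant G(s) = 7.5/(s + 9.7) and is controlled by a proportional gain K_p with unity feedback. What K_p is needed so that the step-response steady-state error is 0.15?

K_p = 7.33

Steady-state error for a unit step on this type-0 loop is 1/(1 + K_p·G(0)).
G(0) = 0.7732. Require 1/(1 + K_p·0.7732) = 0.15, so 1 + 0.7732·K_p = 6.667.
K_p = (6.667 − 1)/0.7732 = 7.33.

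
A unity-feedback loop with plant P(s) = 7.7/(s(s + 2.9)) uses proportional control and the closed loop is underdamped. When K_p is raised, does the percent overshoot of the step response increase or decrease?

increase

ζ = 2.9/(2√(7.7K_p)) decreases as K_p grows; lower damping means more overshoot.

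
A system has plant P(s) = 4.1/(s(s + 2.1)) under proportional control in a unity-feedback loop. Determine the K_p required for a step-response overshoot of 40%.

K_p = 3.43

From %OS = 100·exp(−πζ/√(1−ζ²)) = 40%, ζ = −ln(0.4)/√(π²+ln²(0.4)) = 0.28.
Characteristic equation s² + 2.1s + 4.1K_p = 0 gives ζ = 2.1/(2√(4.1K_p)).
Setting ζ = 0.28: √(4.1K_p) = 2.1/(2·0.28) = 3.75, so K_p = 14.06/4.1 = 3.43.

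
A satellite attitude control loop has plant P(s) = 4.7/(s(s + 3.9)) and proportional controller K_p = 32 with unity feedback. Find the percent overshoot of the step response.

60.3%

The closed-loop denominator s² + 3.9s + 150.4 gives ω_n = √150.4 = 12.26 and ζ = 3.9/(2ω_n) = 0.159.
%OS = 100·exp(−πζ/√(1−ζ²)) = 100·exp(−π·0.159/√0.9747) = 60.3%.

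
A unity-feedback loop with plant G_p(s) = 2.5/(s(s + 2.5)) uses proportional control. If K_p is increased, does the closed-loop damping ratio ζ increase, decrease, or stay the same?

decrease

ζ = 2.5/(2√(2.5K_p)); increasing K_p raises the denominator, so ζ falls.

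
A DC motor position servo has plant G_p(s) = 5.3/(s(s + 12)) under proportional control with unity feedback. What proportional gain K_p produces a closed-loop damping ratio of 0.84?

K_p = 9.63

Closed-loop characteristic equation: s² + 12s + K_p·5.3 = 0.
So ω_n = √(5.3K_p) and 2ζω_n = 12, giving ζ = 12/(2√(5.3K_p)).
Setting ζ = 0.84: √(5.3K_p) = 12/(2·0.84) = 7.143, so K_p = 51.02/5.3 = 9.63.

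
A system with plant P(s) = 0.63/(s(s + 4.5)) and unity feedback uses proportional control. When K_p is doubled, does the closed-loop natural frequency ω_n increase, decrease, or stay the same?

ω_n = √(0.63·K_p), which grows with K_p.

increase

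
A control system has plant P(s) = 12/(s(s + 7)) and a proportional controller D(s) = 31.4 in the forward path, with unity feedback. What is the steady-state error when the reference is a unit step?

The open loop D(s)P(s) has a pole at the origin (type 1), so the static position error constant is infinite and e_ss = 1/(1+∞) = 0.

0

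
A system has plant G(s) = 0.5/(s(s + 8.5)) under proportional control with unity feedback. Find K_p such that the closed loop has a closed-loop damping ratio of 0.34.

K_p = 312

Closed-loop characteristic equation: s² + 8.5s + K_p·0.5 = 0.
So ω_n = √(0.5K_p) and 2ζω_n = 8.5, giving ζ = 8.5/(2√(0.5K_p)).
Setting ζ = 0.34: √(0.5K_p) = 8.5/(2·0.34) = 12.5, so K_p = 156.2/0.5 = 312.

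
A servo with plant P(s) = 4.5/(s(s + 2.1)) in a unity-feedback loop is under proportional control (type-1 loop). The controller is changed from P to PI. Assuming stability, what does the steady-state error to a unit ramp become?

The integrator raises the loop to type 2, so K_v → ∞ and e_ss to a ramp is zero.

0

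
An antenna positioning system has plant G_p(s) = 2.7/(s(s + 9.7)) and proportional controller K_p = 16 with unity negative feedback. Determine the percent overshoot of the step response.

3.22%

The closed-loop denominator s² + 9.7s + 43.2 gives ω_n = √43.2 = 6.573 and ζ = 9.7/(2ω_n) = 0.7379.
%OS = 100·exp(−πζ/√(1−ζ²)) = 100·exp(−π·0.7379/√0.4555) = 3.22%.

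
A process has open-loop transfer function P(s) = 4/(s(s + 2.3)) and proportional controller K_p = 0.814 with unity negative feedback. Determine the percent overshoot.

7.44%

From 1 + K_pP(s) = 0: s² + 2.3s + 3.256 = 0 ⇒ ω_n = 1.804, ζ = 0.6373.
%OS = 100·exp(−πζ/√(1−ζ²)) = 100·exp(−π·0.6373/√0.5938) = 7.44%.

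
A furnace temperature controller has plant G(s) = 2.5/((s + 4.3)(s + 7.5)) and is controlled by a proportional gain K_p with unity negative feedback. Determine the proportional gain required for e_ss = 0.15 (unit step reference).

The loop is type 0, so e_ss(step) = 1/(1 + K_pos) with K_pos = K_p·G(0).
G(0) = 0.07752. Require 1/(1 + K_p·0.07752) = 0.15, so 1 + 0.07752·K_p = 6.667.
K_p = (6.667 − 1)/0.07752 = 73.1.

K_p = 73.1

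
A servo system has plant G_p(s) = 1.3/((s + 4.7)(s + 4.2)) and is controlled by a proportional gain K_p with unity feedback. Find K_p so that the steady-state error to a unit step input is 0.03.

K_p = 491

Steady-state error for a unit step on this type-0 loop is 1/(1 + K_p·G_p(0)).
G_p(0) = 0.06586. Require 1/(1 + K_p·0.06586) = 0.03, so 1 + 0.06586·K_p = 33.33.
K_p = (33.33 − 1)/0.06586 = 491.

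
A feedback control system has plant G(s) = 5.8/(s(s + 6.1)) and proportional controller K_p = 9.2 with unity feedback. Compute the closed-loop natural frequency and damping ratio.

The closed-loop denominator is s(s+6.1) + 9.2·5.8 = s² + 6.1s + 53.36.
Matching s² + 2ζω_n s + ω_n²: ω_n = √53.36 = 7.305 rad/s and 2ζω_n = 6.1, so ζ = 6.1/(2·7.305) = 0.418.

ω_n = 7.3 rad/s, ζ = 0.418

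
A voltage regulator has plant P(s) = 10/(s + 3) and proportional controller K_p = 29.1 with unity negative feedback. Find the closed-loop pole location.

Closed-loop transfer function: T(s) = K_p·P(s)/(1 + K_p·P(s)) = 291/(s + 3 + 291) = 291/(s + 294).
The closed-loop pole is at s = −294.

s = -294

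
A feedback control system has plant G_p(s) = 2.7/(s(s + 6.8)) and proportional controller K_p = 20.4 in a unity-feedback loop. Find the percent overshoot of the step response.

Closed-loop characteristic equation: s² + 6.8s + 55.08 = 0, so ω_n = 7.422 rad/s and ζ = 6.8/(2·7.422) = 0.4581.
%OS = 100·exp(−πζ/√(1−ζ²)) = 100·exp(−π·0.4581/√0.7901) = 19.8%.

19.8%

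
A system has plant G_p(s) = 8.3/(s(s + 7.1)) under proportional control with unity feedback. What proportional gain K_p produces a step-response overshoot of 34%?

K_p = 14.4

From %OS = 100·exp(−πζ/√(1−ζ²)) = 34%, ζ = −ln(0.34)/√(π²+ln²(0.34)) = 0.3248.
Characteristic equation s² + 7.1s + 8.3K_p = 0 gives ζ = 7.1/(2√(8.3K_p)).
Setting ζ = 0.3248: √(8.3K_p) = 7.1/(2·0.3248) = 10.93, so K_p = 119.5/8.3 = 14.4.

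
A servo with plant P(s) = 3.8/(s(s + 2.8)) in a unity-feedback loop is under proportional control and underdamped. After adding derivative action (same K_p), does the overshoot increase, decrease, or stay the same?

decrease

The derivative term adds K·K_d to the s-coefficient of the characteristic equation, raising 2ζω_n while ω_n is unchanged; ζ increases, so overshoot decreases.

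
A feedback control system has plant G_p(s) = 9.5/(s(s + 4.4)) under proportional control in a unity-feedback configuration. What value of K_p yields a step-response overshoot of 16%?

From %OS = 100·exp(−πζ/√(1−ζ²)) = 16%, ζ = −ln(0.16)/√(π²+ln²(0.16)) = 0.5039.
Characteristic equation s² + 4.4s + 9.5K_p = 0 gives ζ = 4.4/(2√(9.5K_p)).
Setting ζ = 0.5039: √(9.5K_p) = 4.4/(2·0.5039) = 4.366, so K_p = 19.06/9.5 = 2.01.

K_p = 2.01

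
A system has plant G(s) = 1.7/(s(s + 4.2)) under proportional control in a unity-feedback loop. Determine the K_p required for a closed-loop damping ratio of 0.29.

Closed-loop characteristic equation: s² + 4.2s + K_p·1.7 = 0.
So ω_n = √(1.7K_p) and 2ζω_n = 4.2, giving ζ = 4.2/(2√(1.7K_p)).
Setting ζ = 0.29: √(1.7K_p) = 4.2/(2·0.29) = 7.241, so K_p = 52.44/1.7 = 30.8.

K_p = 30.8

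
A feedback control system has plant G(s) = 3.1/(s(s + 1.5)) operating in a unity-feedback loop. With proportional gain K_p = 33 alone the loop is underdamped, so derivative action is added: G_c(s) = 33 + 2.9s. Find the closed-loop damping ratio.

ζ = 0.519

Forward path: (33 + 2.9s)·3.1/(s(s+1.5)). The closed-loop characteristic equation is s² + (1.5 + 3.1·2.9)s + 3.1·33 = 0.
That is s² + 10.49s + 102.3 = 0, so ω_n = 10.11 rad/s and ζ = 10.49/(2·10.11) = 0.5186.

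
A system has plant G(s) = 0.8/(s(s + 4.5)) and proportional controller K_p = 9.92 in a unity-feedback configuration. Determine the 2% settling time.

Closed-loop characteristic equation: s² + 4.5s + 7.936 = 0, so ω_n = 2.817 rad/s and ζ = 4.5/(2·2.817) = 0.7987.
2% settling time T_s ≈ 4/(ζω_n) = 4/2.25 = 1.78 s.

T_s ≈ 1.78 s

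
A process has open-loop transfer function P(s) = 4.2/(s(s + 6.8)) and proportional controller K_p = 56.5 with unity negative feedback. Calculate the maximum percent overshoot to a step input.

The closed-loop denominator s² + 6.8s + 237.3 gives ω_n = √237.3 = 15.4 and ζ = 6.8/(2ω_n) = 0.2207.
%OS = 100·exp(−πζ/√(1−ζ²)) = 100·exp(−π·0.2207/√0.9513) = 49.1%.

49.1%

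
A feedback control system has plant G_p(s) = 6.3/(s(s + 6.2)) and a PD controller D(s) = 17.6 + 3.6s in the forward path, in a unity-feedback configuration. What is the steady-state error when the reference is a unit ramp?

0.0559

The loop has one pole at the origin (type 1). Velocity error constant K_v = lim_{s→0} s·D(s)G_p(s) = 17.6·6.3/6.2 = 17.88.
Steady-state error to a unit ramp: e_ss = 1/K_v = 0.0559.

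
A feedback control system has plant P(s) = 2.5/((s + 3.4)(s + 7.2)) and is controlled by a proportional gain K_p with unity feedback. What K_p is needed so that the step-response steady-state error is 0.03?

K_p = 317

Steady-state error for a unit step on this type-0 loop is 1/(1 + K_p·P(0)).
P(0) = 0.1021. Require 1/(1 + K_p·0.1021) = 0.03, so 1 + 0.1021·K_p = 33.33.
K_p = (33.33 − 1)/0.1021 = 317.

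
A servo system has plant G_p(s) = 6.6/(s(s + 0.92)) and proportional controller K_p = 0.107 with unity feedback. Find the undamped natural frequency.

ω_n = 0.84 rad/s

The closed-loop denominator is s(s+0.92) + 0.107·6.6 = s² + 0.92s + 0.7062.
Matching s² + 2ζω_n s + ω_n²: ω_n = √0.7062 = 0.8404 rad/s and 2ζω_n = 0.92, so ζ = 0.92/(2·0.8404) = 0.547.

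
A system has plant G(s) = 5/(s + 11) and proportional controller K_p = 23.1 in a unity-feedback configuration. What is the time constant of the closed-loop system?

Closed-loop transfer function: T(s) = K_p·G(s)/(1 + K_p·G(s)) = 115.5/(s + 11 + 115.5) = 115.5/(s + 126.5).
Time constant τ = 1/126.5 = 0.00791 s.

τ = 0.00791 s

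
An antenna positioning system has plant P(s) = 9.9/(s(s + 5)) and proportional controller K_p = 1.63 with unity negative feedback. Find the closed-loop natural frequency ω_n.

ω_n = 4.02 rad/s

The closed-loop denominator is s(s+5) + 1.63·9.9 = s² + 5s + 16.14.
So ω_n² = 16.14 ⇒ ω_n = 4.017 rad/s, and ζ = 5/(2ω_n) = 0.622.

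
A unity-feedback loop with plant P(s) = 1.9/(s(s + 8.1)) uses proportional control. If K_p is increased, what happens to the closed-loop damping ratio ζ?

ζ = 8.1/(2√(1.9K_p)); increasing K_p raises the denominator, so ζ falls.

decrease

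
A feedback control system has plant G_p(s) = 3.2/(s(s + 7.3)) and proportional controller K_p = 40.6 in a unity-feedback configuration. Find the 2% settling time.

From 1 + K_pG_p(s) = 0: s² + 7.3s + 129.9 = 0 ⇒ ω_n = 11.4, ζ = 0.3202.
2% settling time T_s ≈ 4/(ζω_n) = 4/3.65 = 1.1 s.

T_s ≈ 1.1 s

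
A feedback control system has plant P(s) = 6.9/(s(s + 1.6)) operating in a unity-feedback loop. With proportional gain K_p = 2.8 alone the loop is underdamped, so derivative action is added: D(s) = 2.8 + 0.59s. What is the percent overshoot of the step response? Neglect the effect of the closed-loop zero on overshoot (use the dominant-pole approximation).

7.05%

Forward path: (2.8 + 0.59s)·6.9/(s(s+1.6)). The closed-loop characteristic equation is s² + (1.6 + 6.9·0.59)s + 6.9·2.8 = 0.
That is s² + 5.671s + 19.32 = 0, so ω_n = 4.395 rad/s and ζ = 5.671/(2·4.395) = 0.6451.
%OS = 100·exp(−πζ/√(1−ζ²)) = 7.05%.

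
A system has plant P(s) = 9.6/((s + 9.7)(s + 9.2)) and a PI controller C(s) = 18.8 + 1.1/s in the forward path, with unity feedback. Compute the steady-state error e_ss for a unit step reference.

The open loop C(s)P(s) has a pole at the origin (type 1), so the static position error constant is infinite and e_ss = 1/(1+∞) = 0.

0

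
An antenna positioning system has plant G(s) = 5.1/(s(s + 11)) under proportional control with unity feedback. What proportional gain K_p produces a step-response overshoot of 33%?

K_p = 53.6

From %OS = 100·exp(−πζ/√(1−ζ²)) = 33%, ζ = −ln(0.33)/√(π²+ln²(0.33)) = 0.3328.
Characteristic equation s² + 11s + 5.1K_p = 0 gives ζ = 11/(2√(5.1K_p)).
Setting ζ = 0.3328: √(5.1K_p) = 11/(2·0.3328) = 16.53, so K_p = 273.1/5.1 = 53.6.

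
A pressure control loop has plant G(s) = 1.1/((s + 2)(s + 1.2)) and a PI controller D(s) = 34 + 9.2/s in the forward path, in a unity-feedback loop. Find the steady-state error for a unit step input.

The open loop D(s)G(s) has a pole at the origin (type 1), so the static position error constant is infinite and e_ss = 1/(1+∞) = 0.

0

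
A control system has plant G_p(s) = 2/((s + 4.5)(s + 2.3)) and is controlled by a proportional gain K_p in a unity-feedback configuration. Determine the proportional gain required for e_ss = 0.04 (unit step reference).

K_p = 124

The loop is type 0, so e_ss(step) = 1/(1 + K_pos) with K_pos = K_p·G_p(0).
G_p(0) = 0.1932. Require 1/(1 + K_p·0.1932) = 0.04, so 1 + 0.1932·K_p = 25.
K_p = (25 − 1)/0.1932 = 124.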